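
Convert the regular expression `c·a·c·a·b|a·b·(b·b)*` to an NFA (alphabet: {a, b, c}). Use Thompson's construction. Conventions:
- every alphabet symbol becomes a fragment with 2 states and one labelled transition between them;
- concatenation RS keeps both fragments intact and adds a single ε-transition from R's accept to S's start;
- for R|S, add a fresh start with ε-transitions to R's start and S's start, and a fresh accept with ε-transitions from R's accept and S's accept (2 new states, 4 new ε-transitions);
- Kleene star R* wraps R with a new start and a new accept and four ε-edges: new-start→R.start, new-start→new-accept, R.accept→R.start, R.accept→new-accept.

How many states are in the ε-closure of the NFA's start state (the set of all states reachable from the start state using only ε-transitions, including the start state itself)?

Work bottom-up. For each fragment F, track |ε-closure(F.start)| and whether F's accept lies in that closure (i.e. whether F accepts ε). A single-symbol fragment has closure size 1 and does not accept ε.
  c·a·c·a·b : same as the first factor's closure: |closure| = 1
  b·b : same as the first factor's closure: |closure| = 1
  (b·b)* : |closure| = 1 (new start) + 1 (body) + 1 (new accept) = 3
  a·b·(b·b)* : same as the first factor's closure: |closure| = 1
  c·a·c·a·b|a·b·(b·b)* : new start ε-reaches every alternative's start; none of them accept ε, so the new accept is not reached: |closure| = 1 + 1 + 1 = 3

3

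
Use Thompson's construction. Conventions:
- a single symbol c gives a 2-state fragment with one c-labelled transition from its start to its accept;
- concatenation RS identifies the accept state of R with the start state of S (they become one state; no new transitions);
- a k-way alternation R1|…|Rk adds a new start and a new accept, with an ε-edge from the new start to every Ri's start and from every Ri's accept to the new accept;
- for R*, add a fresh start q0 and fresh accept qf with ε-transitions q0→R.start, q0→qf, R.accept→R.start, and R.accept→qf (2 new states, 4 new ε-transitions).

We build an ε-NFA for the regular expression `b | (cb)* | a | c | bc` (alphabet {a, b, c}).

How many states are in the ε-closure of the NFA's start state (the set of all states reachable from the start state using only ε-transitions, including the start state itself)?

9

Work bottom-up. For each fragment F, track |ε-closure(F.start)| and whether F's accept lies in that closure (i.e. whether F accepts ε). A single-symbol fragment has closure size 1 and does not accept ε.
  cb → |closure| equals the left operand's closure size = 1 (its accept is not ε-reachable, so the closure stops there)
  (cb)* → the star's fresh start ε-reaches both the body's start and the fresh accept: |closure| = 2 + 1 = 3
  bc → same as the first factor's closure: |closure| = 1
  b | (cb)* | a | c | bc → new start ε-reaches every alternative's start; at least one alternative accepts ε, so the union's new accept is reached too: |closure| = 1 + 1 + 3 + 1 + 1 + 1 + 1 = 9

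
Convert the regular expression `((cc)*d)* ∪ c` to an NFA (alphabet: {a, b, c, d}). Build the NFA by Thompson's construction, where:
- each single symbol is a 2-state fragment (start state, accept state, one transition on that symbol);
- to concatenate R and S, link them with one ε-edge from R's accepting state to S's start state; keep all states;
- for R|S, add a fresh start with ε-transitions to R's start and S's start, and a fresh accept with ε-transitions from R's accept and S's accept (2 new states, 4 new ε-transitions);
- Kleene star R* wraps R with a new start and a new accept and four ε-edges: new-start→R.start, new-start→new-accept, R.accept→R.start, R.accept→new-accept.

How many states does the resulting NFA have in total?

Per subexpression:
Each of the 4 symbol leaves contributes a 2-state fragment.
  cc = 4 states
  (cc)* = 6 states
  (cc)*d = 8 states
  ((cc)*d)* = 10 states
  ((cc)*d)* ∪ c = 14 states

14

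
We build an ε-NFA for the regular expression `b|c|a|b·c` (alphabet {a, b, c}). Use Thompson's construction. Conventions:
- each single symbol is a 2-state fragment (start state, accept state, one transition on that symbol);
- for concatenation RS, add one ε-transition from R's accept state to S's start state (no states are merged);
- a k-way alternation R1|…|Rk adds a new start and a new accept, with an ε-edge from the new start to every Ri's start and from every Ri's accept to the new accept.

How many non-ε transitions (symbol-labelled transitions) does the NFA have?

Bottom-up over the parse tree:
Each of the 5 symbol leaves contributes exactly 1 symbol transition.
  b·c — 2 symbol transitions
  b|c|a|b·c — 5 symbol transitions

5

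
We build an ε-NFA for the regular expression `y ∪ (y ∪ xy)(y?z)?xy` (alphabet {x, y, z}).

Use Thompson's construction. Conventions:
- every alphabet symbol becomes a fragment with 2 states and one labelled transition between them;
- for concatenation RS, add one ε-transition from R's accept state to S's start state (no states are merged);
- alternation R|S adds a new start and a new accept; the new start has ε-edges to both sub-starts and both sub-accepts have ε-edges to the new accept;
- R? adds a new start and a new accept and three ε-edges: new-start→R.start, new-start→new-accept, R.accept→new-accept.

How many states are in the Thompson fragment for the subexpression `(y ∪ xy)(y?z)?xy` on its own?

20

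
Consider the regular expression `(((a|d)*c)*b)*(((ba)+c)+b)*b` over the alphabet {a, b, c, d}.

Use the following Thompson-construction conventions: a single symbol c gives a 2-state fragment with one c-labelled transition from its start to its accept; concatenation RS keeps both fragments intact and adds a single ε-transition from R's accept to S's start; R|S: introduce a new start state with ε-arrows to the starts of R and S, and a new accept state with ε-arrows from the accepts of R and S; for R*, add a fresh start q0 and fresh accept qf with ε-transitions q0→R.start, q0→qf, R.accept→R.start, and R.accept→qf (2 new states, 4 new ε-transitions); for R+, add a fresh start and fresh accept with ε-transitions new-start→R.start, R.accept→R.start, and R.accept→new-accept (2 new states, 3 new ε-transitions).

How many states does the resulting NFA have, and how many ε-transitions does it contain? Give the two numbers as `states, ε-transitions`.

32, 33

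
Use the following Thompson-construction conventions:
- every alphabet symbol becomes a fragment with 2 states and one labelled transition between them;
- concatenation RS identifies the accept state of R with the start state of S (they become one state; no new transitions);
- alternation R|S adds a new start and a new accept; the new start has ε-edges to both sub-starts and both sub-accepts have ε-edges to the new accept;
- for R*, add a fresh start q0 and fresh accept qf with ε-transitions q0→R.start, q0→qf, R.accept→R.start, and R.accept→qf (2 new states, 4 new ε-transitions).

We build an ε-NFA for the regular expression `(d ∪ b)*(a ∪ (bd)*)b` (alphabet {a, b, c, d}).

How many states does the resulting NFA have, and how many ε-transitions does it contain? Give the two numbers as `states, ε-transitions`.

Building bottom-up:
Each of the 6 symbol leaves contributes 2 states and 0 ε-transitions.
  d ∪ b = 6 states, 4 ε-transitions
  (d ∪ b)* = 8 states, 8 ε-transitions
  bd = 3 states, 0 ε-transitions
  (bd)* = 5 states, 4 ε-transitions
  a ∪ (bd)* = 9 states, 8 ε-transitions
  (d ∪ b)*(a ∪ (bd)*)b = 17 states, 16 ε-transitions

17, 16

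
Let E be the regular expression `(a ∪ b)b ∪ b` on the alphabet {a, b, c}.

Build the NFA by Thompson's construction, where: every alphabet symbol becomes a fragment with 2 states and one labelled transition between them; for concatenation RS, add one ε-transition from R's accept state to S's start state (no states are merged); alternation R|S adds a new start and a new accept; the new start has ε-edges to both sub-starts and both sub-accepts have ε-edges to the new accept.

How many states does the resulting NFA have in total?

12

By structural recursion:
Each of the 4 symbol leaves contributes a 2-state fragment.
  a ∪ b — 6 states
  (a ∪ b)b — 8 states
  (a ∪ b)b ∪ b — 12 states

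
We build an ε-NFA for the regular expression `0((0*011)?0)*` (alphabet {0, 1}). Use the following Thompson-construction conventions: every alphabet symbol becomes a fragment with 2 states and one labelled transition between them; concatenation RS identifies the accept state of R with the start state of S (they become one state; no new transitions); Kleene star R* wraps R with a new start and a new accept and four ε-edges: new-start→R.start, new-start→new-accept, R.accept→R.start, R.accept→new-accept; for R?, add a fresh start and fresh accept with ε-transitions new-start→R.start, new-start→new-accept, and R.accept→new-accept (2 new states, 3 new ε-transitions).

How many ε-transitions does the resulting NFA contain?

11

Recursing over subexpressions:
Each of the 6 symbol leaves contributes 0 ε-transitions.
  0* → 4 ε-transitions
  0*011 → 4 ε-transitions
  (0*011)? → 7 ε-transitions
  (0*011)?0 → 7 ε-transitions
  ((0*011)?0)* → 11 ε-transitions
  0((0*011)?0)* → 11 ε-transitions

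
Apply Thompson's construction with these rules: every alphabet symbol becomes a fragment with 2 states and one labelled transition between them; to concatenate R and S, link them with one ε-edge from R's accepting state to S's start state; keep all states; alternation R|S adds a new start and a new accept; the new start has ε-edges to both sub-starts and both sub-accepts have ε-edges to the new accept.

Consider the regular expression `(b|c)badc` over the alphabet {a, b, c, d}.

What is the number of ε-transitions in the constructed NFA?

8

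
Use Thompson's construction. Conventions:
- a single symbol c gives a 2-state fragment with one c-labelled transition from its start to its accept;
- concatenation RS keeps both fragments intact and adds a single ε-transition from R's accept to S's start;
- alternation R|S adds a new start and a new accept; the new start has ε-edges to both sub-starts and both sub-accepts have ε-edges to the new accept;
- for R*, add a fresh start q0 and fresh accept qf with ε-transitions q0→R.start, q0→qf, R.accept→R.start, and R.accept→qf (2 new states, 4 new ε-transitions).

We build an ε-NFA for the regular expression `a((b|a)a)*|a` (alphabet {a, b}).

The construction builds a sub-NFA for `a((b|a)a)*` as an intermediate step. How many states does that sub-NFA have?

12

Fragment for `a((b|a)a)*`:
Each of the 4 symbol leaves contributes a 2-state fragment.
  b|a — 6 states
  (b|a)a — 8 states
  ((b|a)a)* — 10 states
  a((b|a)a)* — 12 states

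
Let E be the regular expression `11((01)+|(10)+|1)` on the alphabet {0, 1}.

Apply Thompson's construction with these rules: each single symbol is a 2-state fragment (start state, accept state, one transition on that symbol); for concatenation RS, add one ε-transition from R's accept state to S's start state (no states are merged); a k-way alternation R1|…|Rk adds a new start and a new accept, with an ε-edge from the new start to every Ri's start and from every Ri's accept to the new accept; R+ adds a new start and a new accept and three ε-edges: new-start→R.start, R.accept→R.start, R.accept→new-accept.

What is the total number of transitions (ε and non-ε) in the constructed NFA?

23

Building bottom-up:
Each of the 7 symbol leaves contributes 1 transition (1 symbol, 0 ε).
  01 — 3 transitions (2 symbol, 1 ε)
  (01)+ — 6 transitions (2 symbol, 4 ε)
  10 — 3 transitions (2 symbol, 1 ε)
  (10)+ — 6 transitions (2 symbol, 4 ε)
  (01)+|(10)+|1 — 19 transitions (5 symbol, 14 ε)
  11((01)+|(10)+|1) — 23 transitions (7 symbol, 16 ε)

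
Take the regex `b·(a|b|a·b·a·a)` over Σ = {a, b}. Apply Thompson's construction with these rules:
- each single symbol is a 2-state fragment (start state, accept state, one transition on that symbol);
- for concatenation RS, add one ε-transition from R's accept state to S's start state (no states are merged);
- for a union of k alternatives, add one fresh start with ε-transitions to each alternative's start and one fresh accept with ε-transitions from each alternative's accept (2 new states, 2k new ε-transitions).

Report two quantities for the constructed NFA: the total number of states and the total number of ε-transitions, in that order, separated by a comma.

16, 10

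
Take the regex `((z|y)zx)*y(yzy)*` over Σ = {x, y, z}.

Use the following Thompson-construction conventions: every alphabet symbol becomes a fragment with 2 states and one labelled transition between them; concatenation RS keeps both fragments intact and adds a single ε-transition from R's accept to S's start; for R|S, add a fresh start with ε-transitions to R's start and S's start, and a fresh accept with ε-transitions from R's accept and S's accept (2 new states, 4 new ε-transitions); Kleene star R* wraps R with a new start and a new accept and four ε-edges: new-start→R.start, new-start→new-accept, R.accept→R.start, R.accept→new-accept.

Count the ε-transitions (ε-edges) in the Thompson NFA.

By structural recursion:
Each of the 8 symbol leaves contributes 0 ε-transitions.
  z|y = 4 ε-transitions
  (z|y)zx = 6 ε-transitions
  ((z|y)zx)* = 10 ε-transitions
  yzy = 2 ε-transitions
  (yzy)* = 6 ε-transitions
  ((z|y)zx)*y(yzy)* = 18 ε-transitions

18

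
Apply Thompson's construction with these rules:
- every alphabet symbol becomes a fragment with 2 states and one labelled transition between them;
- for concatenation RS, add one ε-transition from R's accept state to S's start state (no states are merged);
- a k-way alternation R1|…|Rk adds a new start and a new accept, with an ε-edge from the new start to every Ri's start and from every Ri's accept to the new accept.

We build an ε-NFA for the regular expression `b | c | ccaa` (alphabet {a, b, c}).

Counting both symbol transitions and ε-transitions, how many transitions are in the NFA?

15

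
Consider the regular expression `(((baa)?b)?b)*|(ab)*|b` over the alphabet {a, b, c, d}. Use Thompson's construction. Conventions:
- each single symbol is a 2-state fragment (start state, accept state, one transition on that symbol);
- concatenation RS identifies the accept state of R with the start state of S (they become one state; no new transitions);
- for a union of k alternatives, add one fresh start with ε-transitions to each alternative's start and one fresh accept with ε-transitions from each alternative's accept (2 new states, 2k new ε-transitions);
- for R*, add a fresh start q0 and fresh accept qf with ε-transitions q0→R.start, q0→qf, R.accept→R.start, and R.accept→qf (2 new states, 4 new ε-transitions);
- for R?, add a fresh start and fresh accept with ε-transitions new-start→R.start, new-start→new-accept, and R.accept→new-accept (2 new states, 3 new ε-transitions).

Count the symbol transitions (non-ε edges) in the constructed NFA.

8

Building bottom-up:
Each of the 8 symbol leaves contributes exactly 1 symbol transition.
  baa → 3 symbol transitions
  (baa)? → 3 symbol transitions
  (baa)?b → 4 symbol transitions
  ((baa)?b)? → 4 symbol transitions
  ((baa)?b)?b → 5 symbol transitions
  (((baa)?b)?b)* → 5 symbol transitions
  ab → 2 symbol transitions
  (ab)* → 2 symbol transitions
  (((baa)?b)?b)*|(ab)*|b → 8 symbol transitions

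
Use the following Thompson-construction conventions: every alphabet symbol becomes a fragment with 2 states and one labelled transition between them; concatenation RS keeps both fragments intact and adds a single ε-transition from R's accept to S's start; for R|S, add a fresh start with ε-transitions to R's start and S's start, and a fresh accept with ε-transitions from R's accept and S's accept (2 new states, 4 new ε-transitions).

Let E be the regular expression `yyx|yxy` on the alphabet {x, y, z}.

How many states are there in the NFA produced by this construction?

Building bottom-up:
Each of the 6 symbol leaves contributes a 2-state fragment.
  yyx — 6 states
  yxy — 6 states
  yyx|yxy — 14 states

14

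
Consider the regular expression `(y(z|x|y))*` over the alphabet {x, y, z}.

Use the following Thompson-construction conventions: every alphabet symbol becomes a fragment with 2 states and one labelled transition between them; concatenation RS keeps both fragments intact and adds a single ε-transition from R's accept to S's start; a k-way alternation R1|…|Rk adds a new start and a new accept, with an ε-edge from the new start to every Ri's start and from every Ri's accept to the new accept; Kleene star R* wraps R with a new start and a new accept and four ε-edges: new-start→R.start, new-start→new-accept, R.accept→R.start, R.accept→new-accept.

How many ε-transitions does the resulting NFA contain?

Bottom-up over the parse tree:
Each of the 4 symbol leaves contributes 0 ε-transitions.
  z|x|y → 6 ε-transitions
  y(z|x|y) → 7 ε-transitions
  (y(z|x|y))* → 11 ε-transitions

11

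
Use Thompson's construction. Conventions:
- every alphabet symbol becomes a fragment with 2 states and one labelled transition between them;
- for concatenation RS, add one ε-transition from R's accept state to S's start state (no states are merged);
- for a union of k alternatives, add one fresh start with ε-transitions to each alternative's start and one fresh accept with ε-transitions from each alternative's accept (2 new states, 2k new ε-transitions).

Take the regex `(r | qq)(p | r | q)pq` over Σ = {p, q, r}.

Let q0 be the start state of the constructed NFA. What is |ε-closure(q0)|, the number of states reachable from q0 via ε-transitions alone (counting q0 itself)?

3

Compute the ε-closure size of each fragment's start state recursively; a symbol fragment's start has no outgoing ε-edge, so its closure is just itself (size 1).
  qq : same as the first factor's closure: |closure| = 1
  r | qq : new start ε-reaches every alternative's start; none of them accept ε, so the new accept is not reached: |closure| = 1 + 1 + 1 = 3
  p | r | q : |closure| = 1 + 1 + 1 + 1 = 4 (the new accept is not ε-reachable since no branch accepts ε)
  (r | qq)(p | r | q)pq : |closure| equals the left operand's closure size = 3 (its accept is not ε-reachable, so the closure stops there)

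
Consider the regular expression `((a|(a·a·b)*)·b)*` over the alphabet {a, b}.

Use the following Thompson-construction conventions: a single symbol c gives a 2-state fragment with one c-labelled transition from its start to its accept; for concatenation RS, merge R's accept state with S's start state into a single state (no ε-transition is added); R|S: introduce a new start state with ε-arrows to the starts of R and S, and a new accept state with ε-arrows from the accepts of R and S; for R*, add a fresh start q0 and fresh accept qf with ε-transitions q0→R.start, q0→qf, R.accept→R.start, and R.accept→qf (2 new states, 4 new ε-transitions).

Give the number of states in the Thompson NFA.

Bottom-up over the parse tree:
Each of the 5 symbol leaves contributes a 2-state fragment.
  a·a·b → 4 states
  (a·a·b)* → 6 states
  a|(a·a·b)* → 10 states
  (a|(a·a·b)*)·b → 11 states
  ((a|(a·a·b)*)·b)* → 13 states

13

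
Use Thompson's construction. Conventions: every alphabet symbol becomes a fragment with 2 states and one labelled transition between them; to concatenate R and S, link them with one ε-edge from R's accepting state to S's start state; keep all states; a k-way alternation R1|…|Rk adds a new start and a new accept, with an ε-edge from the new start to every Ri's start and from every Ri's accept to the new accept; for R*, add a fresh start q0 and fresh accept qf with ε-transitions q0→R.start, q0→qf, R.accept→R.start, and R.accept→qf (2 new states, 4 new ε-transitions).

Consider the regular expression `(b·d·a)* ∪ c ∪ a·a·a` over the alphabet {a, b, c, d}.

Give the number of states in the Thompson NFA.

18

Building bottom-up:
Each of the 7 symbol leaves contributes a 2-state fragment.
  b·d·a → 6 states
  (b·d·a)* → 8 states
  a·a·a → 6 states
  (b·d·a)* ∪ c ∪ a·a·a → 18 states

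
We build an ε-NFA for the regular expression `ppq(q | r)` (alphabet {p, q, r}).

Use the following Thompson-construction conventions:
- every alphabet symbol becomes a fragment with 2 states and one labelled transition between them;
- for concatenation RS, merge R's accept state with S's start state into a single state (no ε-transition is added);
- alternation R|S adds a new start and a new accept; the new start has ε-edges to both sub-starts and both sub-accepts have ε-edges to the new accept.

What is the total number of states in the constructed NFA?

Recursing over subexpressions:
Each of the 5 symbol leaves contributes a 2-state fragment.
  q | r : 6 states
  ppq(q | r) : 9 states

9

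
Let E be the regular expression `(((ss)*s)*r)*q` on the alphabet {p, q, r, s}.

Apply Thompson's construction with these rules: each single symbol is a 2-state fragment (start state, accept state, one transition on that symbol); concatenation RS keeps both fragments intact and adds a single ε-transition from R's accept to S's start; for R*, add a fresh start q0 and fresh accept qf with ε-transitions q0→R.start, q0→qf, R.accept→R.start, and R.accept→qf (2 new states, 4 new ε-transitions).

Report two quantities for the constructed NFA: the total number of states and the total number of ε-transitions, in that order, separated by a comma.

16, 16

Per subexpression:
Each of the 5 symbol leaves contributes 2 states and 0 ε-transitions.
  ss : 4 states, 1 ε-transition
  (ss)* : 6 states, 5 ε-transitions
  (ss)*s : 8 states, 6 ε-transitions
  ((ss)*s)* : 10 states, 10 ε-transitions
  ((ss)*s)*r : 12 states, 11 ε-transitions
  (((ss)*s)*r)* : 14 states, 15 ε-transitions
  (((ss)*s)*r)*q : 16 states, 16 ε-transitions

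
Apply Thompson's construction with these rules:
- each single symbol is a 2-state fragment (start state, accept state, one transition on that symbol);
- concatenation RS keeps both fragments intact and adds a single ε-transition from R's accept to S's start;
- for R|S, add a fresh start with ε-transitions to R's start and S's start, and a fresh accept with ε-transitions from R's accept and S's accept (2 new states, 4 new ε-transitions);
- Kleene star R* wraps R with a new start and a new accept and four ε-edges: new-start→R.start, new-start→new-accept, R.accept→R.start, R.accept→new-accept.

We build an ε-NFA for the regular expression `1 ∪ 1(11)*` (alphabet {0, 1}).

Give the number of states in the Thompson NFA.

Per subexpression:
Each of the 4 symbol leaves contributes a 2-state fragment.
  11 — 4 states
  (11)* — 6 states
  1(11)* — 8 states
  1 ∪ 1(11)* — 12 states

12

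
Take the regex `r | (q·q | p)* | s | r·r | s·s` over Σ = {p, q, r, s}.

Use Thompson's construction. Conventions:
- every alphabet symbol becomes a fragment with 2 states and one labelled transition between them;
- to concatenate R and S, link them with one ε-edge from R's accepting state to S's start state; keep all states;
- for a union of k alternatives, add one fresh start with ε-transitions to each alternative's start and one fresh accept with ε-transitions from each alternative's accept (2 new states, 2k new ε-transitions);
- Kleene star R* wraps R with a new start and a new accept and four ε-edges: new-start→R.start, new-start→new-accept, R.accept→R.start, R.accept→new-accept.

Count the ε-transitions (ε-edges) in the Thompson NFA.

21

Per subexpression:
Each of the 9 symbol leaves contributes 0 ε-transitions.
  q·q = 1 ε-transition
  q·q | p = 5 ε-transitions
  (q·q | p)* = 9 ε-transitions
  r·r = 1 ε-transition
  s·s = 1 ε-transition
  r | (q·q | p)* | s | r·r | s·s = 21 ε-transitions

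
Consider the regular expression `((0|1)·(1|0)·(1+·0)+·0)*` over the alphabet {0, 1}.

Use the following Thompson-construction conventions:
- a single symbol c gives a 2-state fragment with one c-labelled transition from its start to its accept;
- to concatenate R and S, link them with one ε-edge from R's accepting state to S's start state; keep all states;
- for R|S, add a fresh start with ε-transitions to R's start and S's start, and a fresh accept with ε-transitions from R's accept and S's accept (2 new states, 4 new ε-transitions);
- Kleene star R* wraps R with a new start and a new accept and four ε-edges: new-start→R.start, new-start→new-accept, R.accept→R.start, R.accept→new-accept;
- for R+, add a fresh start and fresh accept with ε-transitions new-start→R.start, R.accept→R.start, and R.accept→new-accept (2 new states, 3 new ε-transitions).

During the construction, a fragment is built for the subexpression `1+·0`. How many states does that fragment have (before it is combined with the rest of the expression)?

6

Fragment for `1+·0`:
Each of the 2 symbol leaves contributes a 2-state fragment.
  1+ → 4 states
  1+·0 → 6 states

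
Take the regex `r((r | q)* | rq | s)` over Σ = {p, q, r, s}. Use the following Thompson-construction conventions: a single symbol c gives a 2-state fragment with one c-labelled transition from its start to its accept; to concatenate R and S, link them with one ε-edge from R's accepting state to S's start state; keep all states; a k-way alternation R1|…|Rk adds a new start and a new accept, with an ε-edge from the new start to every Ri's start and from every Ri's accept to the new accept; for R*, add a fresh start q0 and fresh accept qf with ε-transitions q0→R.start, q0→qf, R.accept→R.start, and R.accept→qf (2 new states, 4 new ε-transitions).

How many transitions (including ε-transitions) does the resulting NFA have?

22

Per subexpression:
Each of the 6 symbol leaves contributes 1 transition (1 symbol, 0 ε).
  r | q : 6 transitions (2 symbol, 4 ε)
  (r | q)* : 10 transitions (2 symbol, 8 ε)
  rq : 3 transitions (2 symbol, 1 ε)
  (r | q)* | rq | s : 20 transitions (5 symbol, 15 ε)
  r((r | q)* | rq | s) : 22 transitions (6 symbol, 16 ε)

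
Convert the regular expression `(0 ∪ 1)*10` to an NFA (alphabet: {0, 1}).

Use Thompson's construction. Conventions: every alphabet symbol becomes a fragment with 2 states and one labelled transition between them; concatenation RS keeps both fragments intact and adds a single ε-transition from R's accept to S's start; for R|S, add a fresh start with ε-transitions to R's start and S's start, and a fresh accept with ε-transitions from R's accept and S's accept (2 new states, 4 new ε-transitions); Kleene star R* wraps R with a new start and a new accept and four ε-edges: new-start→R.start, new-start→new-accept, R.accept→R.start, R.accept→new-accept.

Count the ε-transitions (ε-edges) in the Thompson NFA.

Recursing over subexpressions:
Each of the 4 symbol leaves contributes 0 ε-transitions.
  0 ∪ 1 → 4 ε-transitions
  (0 ∪ 1)* → 8 ε-transitions
  (0 ∪ 1)*10 → 10 ε-transitions

10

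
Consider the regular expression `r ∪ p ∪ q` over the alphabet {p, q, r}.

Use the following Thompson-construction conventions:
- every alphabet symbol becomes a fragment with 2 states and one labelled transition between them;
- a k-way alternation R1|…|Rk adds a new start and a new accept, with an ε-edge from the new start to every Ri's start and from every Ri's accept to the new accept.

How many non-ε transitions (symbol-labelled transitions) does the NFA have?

3

Recursing over subexpressions:
Each of the 3 symbol leaves contributes exactly 1 symbol transition.
  r ∪ p ∪ q = 3 symbol transitions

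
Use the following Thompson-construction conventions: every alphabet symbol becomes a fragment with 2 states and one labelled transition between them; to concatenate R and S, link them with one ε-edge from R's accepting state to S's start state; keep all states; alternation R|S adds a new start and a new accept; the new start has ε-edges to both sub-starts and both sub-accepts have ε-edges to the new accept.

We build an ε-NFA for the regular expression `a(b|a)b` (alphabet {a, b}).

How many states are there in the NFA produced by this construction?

Bottom-up over the parse tree:
Each of the 4 symbol leaves contributes a 2-state fragment.
  b|a = 6 states
  a(b|a)b = 10 states

10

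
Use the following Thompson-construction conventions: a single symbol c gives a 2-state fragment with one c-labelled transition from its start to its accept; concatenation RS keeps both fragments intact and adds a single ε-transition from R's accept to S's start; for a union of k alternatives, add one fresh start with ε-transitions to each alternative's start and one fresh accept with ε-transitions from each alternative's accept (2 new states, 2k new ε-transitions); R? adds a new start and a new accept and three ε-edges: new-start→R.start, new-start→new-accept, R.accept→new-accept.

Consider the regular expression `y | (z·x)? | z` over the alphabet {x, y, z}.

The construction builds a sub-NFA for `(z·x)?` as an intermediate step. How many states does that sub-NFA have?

Fragment for `(z·x)?`:
Each of the 2 symbol leaves contributes a 2-state fragment.
  z·x : 4 states
  (z·x)? : 6 states

6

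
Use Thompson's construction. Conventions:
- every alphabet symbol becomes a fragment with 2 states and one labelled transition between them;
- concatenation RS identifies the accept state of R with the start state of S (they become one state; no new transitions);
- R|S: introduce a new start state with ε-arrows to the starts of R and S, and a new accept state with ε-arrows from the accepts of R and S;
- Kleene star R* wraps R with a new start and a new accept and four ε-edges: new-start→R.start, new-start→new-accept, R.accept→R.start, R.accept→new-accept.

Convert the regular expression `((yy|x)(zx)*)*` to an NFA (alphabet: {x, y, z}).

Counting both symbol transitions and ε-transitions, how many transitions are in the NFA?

17

Bottom-up over the parse tree:
Each of the 5 symbol leaves contributes 1 transition (1 symbol, 0 ε).
  yy — 2 transitions (2 symbol, 0 ε)
  yy|x — 7 transitions (3 symbol, 4 ε)
  zx — 2 transitions (2 symbol, 0 ε)
  (zx)* — 6 transitions (2 symbol, 4 ε)
  (yy|x)(zx)* — 13 transitions (5 symbol, 8 ε)
  ((yy|x)(zx)*)* — 17 transitions (5 symbol, 12 ε)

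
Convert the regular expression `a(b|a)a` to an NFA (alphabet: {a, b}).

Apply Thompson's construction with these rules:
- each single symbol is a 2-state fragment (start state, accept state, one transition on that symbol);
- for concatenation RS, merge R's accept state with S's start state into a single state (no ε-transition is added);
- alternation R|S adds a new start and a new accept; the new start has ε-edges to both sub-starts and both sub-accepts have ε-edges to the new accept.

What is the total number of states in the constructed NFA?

Recursing over subexpressions:
Each of the 4 symbol leaves contributes a 2-state fragment.
  b|a — 6 states
  a(b|a)a — 8 states

8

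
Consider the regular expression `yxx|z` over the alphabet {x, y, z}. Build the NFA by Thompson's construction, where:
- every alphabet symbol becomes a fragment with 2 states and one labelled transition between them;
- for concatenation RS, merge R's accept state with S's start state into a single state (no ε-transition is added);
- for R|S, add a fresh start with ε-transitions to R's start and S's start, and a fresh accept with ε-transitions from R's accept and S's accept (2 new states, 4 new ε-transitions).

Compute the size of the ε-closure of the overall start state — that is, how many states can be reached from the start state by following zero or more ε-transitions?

3

Let C(F) = |ε-closure(F.start)| within fragment F, and note whether F accepts ε. Symbol fragments have C = 1 and do not accept ε. Then:
  yxx → |closure| equals the left operand's closure size = 1 (its accept is not ε-reachable, so the closure stops there)
  yxx|z → |closure| = 1 + 1 + 1 = 3 (the new accept is not ε-reachable since no branch accepts ε)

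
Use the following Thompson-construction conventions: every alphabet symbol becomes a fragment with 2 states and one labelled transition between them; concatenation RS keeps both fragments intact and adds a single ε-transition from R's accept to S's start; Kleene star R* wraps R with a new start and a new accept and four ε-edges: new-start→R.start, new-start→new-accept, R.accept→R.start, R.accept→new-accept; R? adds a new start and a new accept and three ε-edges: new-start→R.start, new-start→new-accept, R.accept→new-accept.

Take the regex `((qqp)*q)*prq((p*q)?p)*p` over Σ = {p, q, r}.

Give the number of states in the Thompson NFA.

Building bottom-up:
Each of the 11 symbol leaves contributes a 2-state fragment.
  qqp : 6 states
  (qqp)* : 8 states
  (qqp)*q : 10 states
  ((qqp)*q)* : 12 states
  p* : 4 states
  p*q : 6 states
  (p*q)? : 8 states
  (p*q)?p : 10 states
  ((p*q)?p)* : 12 states
  ((qqp)*q)*prq((p*q)?p)*p : 32 states

32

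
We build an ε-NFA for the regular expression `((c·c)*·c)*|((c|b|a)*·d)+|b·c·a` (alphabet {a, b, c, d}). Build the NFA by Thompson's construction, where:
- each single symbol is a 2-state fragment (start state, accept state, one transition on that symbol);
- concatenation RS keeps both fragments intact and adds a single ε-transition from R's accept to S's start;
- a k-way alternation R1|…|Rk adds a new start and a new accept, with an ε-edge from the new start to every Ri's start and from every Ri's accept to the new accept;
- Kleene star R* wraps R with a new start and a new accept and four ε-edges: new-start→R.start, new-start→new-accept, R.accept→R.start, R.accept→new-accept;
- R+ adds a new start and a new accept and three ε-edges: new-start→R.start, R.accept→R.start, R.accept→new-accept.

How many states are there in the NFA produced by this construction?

Building bottom-up:
Each of the 10 symbol leaves contributes a 2-state fragment.
  c·c = 4 states
  (c·c)* = 6 states
  (c·c)*·c = 8 states
  ((c·c)*·c)* = 10 states
  c|b|a = 8 states
  (c|b|a)* = 10 states
  (c|b|a)*·d = 12 states
  ((c|b|a)*·d)+ = 14 states
  b·c·a = 6 states
  ((c·c)*·c)*|((c|b|a)*·d)+|b·c·a = 32 states

32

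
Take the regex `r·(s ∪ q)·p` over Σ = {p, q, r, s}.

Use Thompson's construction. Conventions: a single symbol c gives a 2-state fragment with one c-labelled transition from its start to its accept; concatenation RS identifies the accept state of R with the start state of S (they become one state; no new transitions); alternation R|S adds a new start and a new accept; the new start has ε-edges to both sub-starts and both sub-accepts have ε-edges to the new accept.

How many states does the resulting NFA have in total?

Per subexpression:
Each of the 4 symbol leaves contributes a 2-state fragment.
  s ∪ q → 6 states
  r·(s ∪ q)·p → 8 states

8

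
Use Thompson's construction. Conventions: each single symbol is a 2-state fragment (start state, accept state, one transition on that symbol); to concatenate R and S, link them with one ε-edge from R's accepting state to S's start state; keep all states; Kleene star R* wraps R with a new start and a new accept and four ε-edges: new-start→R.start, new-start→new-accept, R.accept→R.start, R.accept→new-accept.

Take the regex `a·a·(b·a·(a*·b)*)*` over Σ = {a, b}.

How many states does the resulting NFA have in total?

Recursing over subexpressions:
Each of the 6 symbol leaves contributes a 2-state fragment.
  a* = 4 states
  a*·b = 6 states
  (a*·b)* = 8 states
  b·a·(a*·b)* = 12 states
  (b·a·(a*·b)*)* = 14 states
  a·a·(b·a·(a*·b)*)* = 18 states

18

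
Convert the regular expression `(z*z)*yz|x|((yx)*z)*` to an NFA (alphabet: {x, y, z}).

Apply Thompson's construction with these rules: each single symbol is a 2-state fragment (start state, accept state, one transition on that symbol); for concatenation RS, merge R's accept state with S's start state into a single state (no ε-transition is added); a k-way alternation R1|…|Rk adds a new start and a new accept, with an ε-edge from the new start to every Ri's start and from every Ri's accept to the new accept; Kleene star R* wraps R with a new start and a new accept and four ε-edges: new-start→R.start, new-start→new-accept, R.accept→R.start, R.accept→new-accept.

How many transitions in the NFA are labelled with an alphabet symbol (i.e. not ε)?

Bottom-up over the parse tree:
Each of the 8 symbol leaves contributes exactly 1 symbol transition.
  z* = 1 symbol transition
  z*z = 2 symbol transitions
  (z*z)* = 2 symbol transitions
  (z*z)*yz = 4 symbol transitions
  yx = 2 symbol transitions
  (yx)* = 2 symbol transitions
  (yx)*z = 3 symbol transitions
  ((yx)*z)* = 3 symbol transitions
  (z*z)*yz|x|((yx)*z)* = 8 symbol transitions

8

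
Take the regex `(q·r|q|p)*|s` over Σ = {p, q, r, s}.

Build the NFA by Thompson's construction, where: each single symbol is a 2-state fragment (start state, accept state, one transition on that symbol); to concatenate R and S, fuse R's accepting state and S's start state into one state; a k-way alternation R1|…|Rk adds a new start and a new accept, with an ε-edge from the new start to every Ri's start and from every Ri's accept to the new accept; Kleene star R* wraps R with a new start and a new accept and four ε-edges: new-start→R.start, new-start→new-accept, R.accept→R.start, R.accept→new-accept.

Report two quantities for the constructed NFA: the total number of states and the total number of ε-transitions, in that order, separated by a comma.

15, 14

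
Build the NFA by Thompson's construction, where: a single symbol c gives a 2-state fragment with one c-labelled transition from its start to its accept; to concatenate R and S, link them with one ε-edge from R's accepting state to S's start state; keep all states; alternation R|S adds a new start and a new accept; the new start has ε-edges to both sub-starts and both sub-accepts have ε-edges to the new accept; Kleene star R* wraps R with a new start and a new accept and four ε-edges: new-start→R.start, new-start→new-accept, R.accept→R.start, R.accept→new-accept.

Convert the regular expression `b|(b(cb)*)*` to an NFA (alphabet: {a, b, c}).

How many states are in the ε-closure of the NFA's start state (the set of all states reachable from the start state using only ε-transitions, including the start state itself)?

Let C(F) = |ε-closure(F.start)| within fragment F, and note whether F accepts ε. Symbol fragments have C = 1 and do not accept ε. Then:
  cb — C equals the left operand's closure size = 1 (its accept is not ε-reachable, so the closure stops there)
  (cb)* — new start has ε-edges to the inner start and to the new accept, so C = 2 + 1 = 3
  b(cb)* — same as the first factor's closure: C = 1
  (b(cb)*)* — new start has ε-edges to the inner start and to the new accept, so C = 2 + 1 = 3
  b|(b(cb)*)* — new start ε-reaches every alternative's start; at least one alternative accepts ε, so the union's new accept is reached too: C = 1 + 1 + 3 + 1 = 6

6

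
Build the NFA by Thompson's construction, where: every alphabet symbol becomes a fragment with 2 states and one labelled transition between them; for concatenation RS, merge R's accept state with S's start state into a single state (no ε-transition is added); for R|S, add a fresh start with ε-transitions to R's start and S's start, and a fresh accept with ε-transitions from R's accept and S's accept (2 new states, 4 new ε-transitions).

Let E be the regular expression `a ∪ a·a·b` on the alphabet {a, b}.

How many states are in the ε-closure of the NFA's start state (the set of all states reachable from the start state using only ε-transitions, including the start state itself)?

3

Let C(F) = |ε-closure(F.start)| within fragment F, and note whether F accepts ε. Symbol fragments have C = 1 and do not accept ε. Then:
  a·a·b : |closure| equals the left operand's closure size = 1 (its accept is not ε-reachable, so the closure stops there)
  a ∪ a·a·b : |closure| = 1 + 1 + 1 = 3 (the new accept is not ε-reachable since no branch accepts ε)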